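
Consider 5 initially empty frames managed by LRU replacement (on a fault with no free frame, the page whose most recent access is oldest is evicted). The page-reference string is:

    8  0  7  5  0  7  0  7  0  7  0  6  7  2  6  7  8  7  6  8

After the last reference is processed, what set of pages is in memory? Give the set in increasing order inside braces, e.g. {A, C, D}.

8 -> miss, frames (8)
0 -> miss, frames (8 0)
7 -> miss, frames (8 0 7)
5 -> miss, frames (8 0 7 5)
0 -> hit
7 -> hit
0 -> hit
7 -> hit
0 -> hit
7 -> hit
0 -> hit
6 -> miss, frames (8 5 7 0 6)
7 -> hit
2 -> miss, evict 8, frames (5 0 6 7 2)
6 -> hit
7 -> hit
8 -> miss, evict 5, frames (0 2 6 7 8)
7 -> hit
6 -> hit
8 -> hit

{0, 2, 6, 7, 8}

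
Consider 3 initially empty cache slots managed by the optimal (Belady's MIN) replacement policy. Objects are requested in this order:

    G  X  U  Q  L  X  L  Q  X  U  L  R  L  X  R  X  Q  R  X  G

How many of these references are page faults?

G: fault, frames [G]
X: fault, frames [G, X]
U: fault, frames [G, X, U]
Q: fault, evict G, frames [X, U, Q]
L: fault, evict U, frames [X, Q, L]
X: hit
L: hit
Q: hit
X: hit
U: fault, evict Q, frames [X, L, U]
L: hit
R: fault, evict U, frames [X, L, R]
L: hit
X: hit
R: hit
X: hit
Q: fault, evict L, frames [X, R, Q]
R: hit
X: hit
G: fault, evict Q, frames [X, R, G]
Page faults: 9.

9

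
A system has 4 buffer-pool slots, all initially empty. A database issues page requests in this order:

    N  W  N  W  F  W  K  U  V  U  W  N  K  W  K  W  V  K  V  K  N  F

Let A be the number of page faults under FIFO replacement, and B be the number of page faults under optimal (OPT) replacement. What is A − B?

Under FIFO: F F . . F . F F F . F F F . . . . . . . . F → 10 faults.
Under OPT: F F . . F . F F F . . . F . . . . . . . . F → 8 faults.
A − B = 10 − 8 = 2.

2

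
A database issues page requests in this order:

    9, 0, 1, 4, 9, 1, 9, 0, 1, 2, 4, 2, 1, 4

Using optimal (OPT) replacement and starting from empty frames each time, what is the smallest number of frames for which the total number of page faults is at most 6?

f=1: 14 faults
f=2: 9 faults
f=3: 6 faults
f=4: 5 faults
f=5: 5 faults
Smallest f with faults ≤ 6 is 3.

3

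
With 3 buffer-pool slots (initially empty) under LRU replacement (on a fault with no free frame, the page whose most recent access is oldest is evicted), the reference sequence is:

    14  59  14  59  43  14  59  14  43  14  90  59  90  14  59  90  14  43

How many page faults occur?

6

14: fault, frames [14]
59: fault, frames [14, 59]
14: hit
59: hit
43: fault, frames [14, 59, 43]
14: hit
59: hit
14: hit
43: hit
14: hit
90: fault, evict 59, frames [43, 14, 90]
59: fault, evict 43, frames [14, 90, 59]
90: hit
14: hit
59: hit
90: hit
14: hit
43: fault, evict 59, frames [90, 14, 43]
Page faults: 6.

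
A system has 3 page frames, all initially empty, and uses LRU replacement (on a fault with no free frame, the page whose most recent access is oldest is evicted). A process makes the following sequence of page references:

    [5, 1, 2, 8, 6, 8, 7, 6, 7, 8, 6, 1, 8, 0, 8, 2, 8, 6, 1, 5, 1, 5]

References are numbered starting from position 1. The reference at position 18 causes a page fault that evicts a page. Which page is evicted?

pos 1: 5 -> fault, frames (5)
pos 2: 1 -> fault, frames (5 1)
pos 3: 2 -> fault, frames (5 1 2)
pos 4: 8 -> fault, evict 5, frames (1 2 8)
pos 5: 6 -> fault, evict 1, frames (2 8 6)
pos 6: 8 -> hit
pos 7: 7 -> fault, evict 2, frames (6 8 7)
pos 8: 6 -> hit
pos 9: 7 -> hit
pos 10: 8 -> hit
pos 11: 6 -> hit
pos 12: 1 -> fault, evict 7, frames (8 6 1)
pos 13: 8 -> hit
pos 14: 0 -> fault, evict 6, frames (1 8 0)
pos 15: 8 -> hit
pos 16: 2 -> fault, evict 1, frames (0 8 2)
pos 17: 8 -> hit
pos 18: 6 -> fault, evict 0, frames (2 8 6)
At position 18, page 0 is evicted.

0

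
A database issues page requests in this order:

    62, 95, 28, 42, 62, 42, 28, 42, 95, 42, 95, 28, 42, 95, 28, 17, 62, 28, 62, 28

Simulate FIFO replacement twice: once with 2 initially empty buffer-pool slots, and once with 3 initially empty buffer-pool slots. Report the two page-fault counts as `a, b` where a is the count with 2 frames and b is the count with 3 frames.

2 frames: F F F F F . F F F . . F F F F F F F . . → 15 faults.
3 frames: F F F F F . . . F . . F F . . F F F . . → 11 faults.
11 < 15: adding a frame reduced faults, as is typical.

15, 11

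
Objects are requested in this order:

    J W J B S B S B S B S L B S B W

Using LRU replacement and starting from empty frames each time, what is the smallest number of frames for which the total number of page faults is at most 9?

f=1: 16 faults
f=2: 8 faults
f=3: 6 faults
f=4: 6 faults
f=5: 5 faults
Smallest f with faults ≤ 9 is 2.

2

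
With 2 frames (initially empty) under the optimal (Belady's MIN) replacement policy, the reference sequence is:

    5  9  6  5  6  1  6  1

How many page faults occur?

5 -> miss, frames (5)
9 -> miss, frames (5 9)
6 -> miss, evict 9, frames (5 6)
5 -> hit
6 -> hit
1 -> miss, evict 5, frames (6 1)
6 -> hit
1 -> hit
Page faults: 4.

4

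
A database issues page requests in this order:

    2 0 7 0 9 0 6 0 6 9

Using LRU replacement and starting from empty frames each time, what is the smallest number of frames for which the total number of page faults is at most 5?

3

f=1: 10 faults
f=2: 6 faults
f=3: 5 faults
f=4: 5 faults
f=5: 5 faults
Smallest f with faults ≤ 5 is 3.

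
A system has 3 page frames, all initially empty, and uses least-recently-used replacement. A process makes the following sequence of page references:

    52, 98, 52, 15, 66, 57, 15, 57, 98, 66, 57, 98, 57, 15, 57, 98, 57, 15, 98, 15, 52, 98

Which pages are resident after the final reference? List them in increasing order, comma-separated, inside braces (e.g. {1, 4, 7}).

52: miss, frames [52]
98: miss, frames [52, 98]
52: hit
15: miss, frames [98, 52, 15]
66: miss, evict 98, frames [52, 15, 66]
57: miss, evict 52, frames [15, 66, 57]
15: hit
57: hit
98: miss, evict 66, frames [15, 57, 98]
66: miss, evict 15, frames [57, 98, 66]
57: hit
98: hit
57: hit
15: miss, evict 66, frames [98, 57, 15]
57: hit
98: hit
57: hit
15: hit
98: hit
15: hit
52: miss, evict 57, frames [98, 15, 52]
98: hit

{15, 52, 98}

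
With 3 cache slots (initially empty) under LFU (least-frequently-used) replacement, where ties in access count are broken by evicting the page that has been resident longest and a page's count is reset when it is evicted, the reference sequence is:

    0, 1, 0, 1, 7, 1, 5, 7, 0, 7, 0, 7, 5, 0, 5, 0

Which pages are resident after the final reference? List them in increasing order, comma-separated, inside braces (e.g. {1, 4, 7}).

{0, 5, 7}

0 -> fault, frames (0)
1 -> fault, frames (0 1)
0 -> hit
1 -> hit
7 -> fault, frames (0 1 7)
1 -> hit
5 -> fault, evict 7, frames (0 1 5)
7 -> fault, evict 5, frames (0 1 7)
0 -> hit
7 -> hit
0 -> hit
7 -> hit
5 -> fault, evict 1, frames (0 7 5)
0 -> hit
5 -> hit
0 -> hit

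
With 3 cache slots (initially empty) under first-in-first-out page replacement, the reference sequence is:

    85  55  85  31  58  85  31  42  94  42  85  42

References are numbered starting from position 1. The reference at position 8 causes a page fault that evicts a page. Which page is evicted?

pos 1: 85: miss, frames {85}
pos 2: 55: miss, frames {85,55}
pos 3: 85: hit
pos 4: 31: miss, frames {85,55,31}
pos 5: 58: miss, evict 85, frames {55,31,58}
pos 6: 85: miss, evict 55, frames {31,58,85}
pos 7: 31: hit
pos 8: 42: miss, evict 31, frames {58,85,42}
At position 8, page 31 is evicted.

31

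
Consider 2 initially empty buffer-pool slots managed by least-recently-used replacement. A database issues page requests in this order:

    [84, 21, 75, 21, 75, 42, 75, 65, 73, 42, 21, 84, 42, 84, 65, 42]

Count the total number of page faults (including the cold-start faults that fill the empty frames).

12

84: miss, frames {84}
21: miss, frames {84,21}
75: miss, evict 84, frames {21,75}
21: hit
75: hit
42: miss, evict 21, frames {75,42}
75: hit
65: miss, evict 42, frames {75,65}
73: miss, evict 75, frames {65,73}
42: miss, evict 65, frames {73,42}
21: miss, evict 73, frames {42,21}
84: miss, evict 42, frames {21,84}
42: miss, evict 21, frames {84,42}
84: hit
65: miss, evict 42, frames {84,65}
42: miss, evict 84, frames {65,42}
Page faults: 12.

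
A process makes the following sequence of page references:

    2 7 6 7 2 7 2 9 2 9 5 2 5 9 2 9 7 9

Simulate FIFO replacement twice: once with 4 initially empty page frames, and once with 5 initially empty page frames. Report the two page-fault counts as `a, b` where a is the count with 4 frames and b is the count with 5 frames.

4 frames: F F F . . . . F . . F F . . . . F . → 7 faults.
5 frames: F F F . . . . F . . F . . . . . . . → 5 faults.
5 < 7: adding a frame reduced faults, as is typical.

7, 5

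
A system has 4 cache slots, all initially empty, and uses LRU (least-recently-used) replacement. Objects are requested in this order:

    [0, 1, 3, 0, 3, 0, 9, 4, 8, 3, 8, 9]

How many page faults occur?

0: fault, frames (0)
1: fault, frames (0 1)
3: fault, frames (0 1 3)
0: hit
3: hit
0: hit
9: fault, frames (1 3 0 9)
4: fault, evict 1, frames (3 0 9 4)
8: fault, evict 3, frames (0 9 4 8)
3: fault, evict 0, frames (9 4 8 3)
8: hit
9: hit
Page faults: 7.

7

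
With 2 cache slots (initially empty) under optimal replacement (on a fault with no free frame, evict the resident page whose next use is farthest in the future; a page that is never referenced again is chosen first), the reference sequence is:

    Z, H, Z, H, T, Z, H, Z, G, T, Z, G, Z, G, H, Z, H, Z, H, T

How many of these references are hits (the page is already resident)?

11

Z: miss, frames (Z)
H: miss, frames (Z H)
Z: hit
H: hit
T: miss, evict H, frames (Z T)
Z: hit
H: miss, evict T, frames (Z H)
Z: hit
G: miss, evict H, frames (Z G)
T: miss, evict G, frames (Z T)
Z: hit
G: miss, evict T, frames (Z G)
Z: hit
G: hit
H: miss, evict G, frames (Z H)
Z: hit
H: hit
Z: hit
H: hit
T: miss, evict H, frames (Z T)
Hits: 11.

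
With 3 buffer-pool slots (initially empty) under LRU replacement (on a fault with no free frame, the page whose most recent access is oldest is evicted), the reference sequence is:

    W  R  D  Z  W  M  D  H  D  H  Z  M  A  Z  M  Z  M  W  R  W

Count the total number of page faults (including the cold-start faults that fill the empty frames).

W: miss, frames (W)
R: miss, frames (W R)
D: miss, frames (W R D)
Z: miss, evict W, frames (R D Z)
W: miss, evict R, frames (D Z W)
M: miss, evict D, frames (Z W M)
D: miss, evict Z, frames (W M D)
H: miss, evict W, frames (M D H)
D: hit
H: hit
Z: miss, evict M, frames (D H Z)
M: miss, evict D, frames (H Z M)
A: miss, evict H, frames (Z M A)
Z: hit
M: hit
Z: hit
M: hit
W: miss, evict A, frames (Z M W)
R: miss, evict Z, frames (M W R)
W: hit
Page faults: 13.

13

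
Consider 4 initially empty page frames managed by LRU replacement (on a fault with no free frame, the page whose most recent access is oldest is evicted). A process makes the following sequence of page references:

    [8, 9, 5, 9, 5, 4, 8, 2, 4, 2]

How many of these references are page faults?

8: fault, frames (8)
9: fault, frames (8 9)
5: fault, frames (8 9 5)
9: hit
5: hit
4: fault, frames (8 9 5 4)
8: hit
2: fault, evict 9, frames (5 4 8 2)
4: hit
2: hit
Page faults: 5.

5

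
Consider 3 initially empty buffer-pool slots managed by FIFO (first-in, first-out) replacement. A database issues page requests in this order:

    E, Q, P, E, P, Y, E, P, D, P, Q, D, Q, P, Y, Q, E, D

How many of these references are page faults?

E: fault, frames [E]
Q: fault, frames [E, Q]
P: fault, frames [E, Q, P]
E: hit
P: hit
Y: fault, evict E, frames [Q, P, Y]
E: fault, evict Q, frames [P, Y, E]
P: hit
D: fault, evict P, frames [Y, E, D]
P: fault, evict Y, frames [E, D, P]
Q: fault, evict E, frames [D, P, Q]
D: hit
Q: hit
P: hit
Y: fault, evict D, frames [P, Q, Y]
Q: hit
E: fault, evict P, frames [Q, Y, E]
D: fault, evict Q, frames [Y, E, D]
Page faults: 11.

11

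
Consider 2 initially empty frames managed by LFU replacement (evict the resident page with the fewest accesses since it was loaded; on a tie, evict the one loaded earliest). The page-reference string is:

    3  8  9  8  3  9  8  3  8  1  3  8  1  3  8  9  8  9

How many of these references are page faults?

3 → miss, frames {3}
8 → miss, frames {3,8}
9 → miss, evict 3, frames {8,9}
8 → hit
3 → miss, evict 9, frames {8,3}
9 → miss, evict 3, frames {8,9}
8 → hit
3 → miss, evict 9, frames {8,3}
8 → hit
1 → miss, evict 3, frames {8,1}
3 → miss, evict 1, frames {8,3}
8 → hit
1 → miss, evict 3, frames {8,1}
3 → miss, evict 1, frames {8,3}
8 → hit
9 → miss, evict 3, frames {8,9}
8 → hit
9 → hit
Page faults: 11.

11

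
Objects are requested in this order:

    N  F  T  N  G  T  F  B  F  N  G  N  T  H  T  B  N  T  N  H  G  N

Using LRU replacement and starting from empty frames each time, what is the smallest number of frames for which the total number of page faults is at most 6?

6

f=1: 22 faults
f=2: 18 faults
f=3: 14 faults
f=4: 11 faults
f=5: 7 faults
f=6: 6 faults
Smallest f with faults ≤ 6 is 6.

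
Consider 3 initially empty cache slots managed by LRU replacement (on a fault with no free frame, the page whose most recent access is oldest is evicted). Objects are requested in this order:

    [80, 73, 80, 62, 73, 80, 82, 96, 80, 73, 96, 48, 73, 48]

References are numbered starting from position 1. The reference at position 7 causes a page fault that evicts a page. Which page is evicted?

pos 1: 80: miss, frames {80}
pos 2: 73: miss, frames {80,73}
pos 3: 80: hit
pos 4: 62: miss, frames {73,80,62}
pos 5: 73: hit
pos 6: 80: hit
pos 7: 82: miss, evict 62, frames {73,80,82}
At position 7, page 62 is evicted.

62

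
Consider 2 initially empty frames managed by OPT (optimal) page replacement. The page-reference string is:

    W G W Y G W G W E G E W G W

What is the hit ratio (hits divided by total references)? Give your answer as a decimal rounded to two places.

0.57

W: miss, frames [W]
G: miss, frames [W, G]
W: hit
Y: miss, evict W, frames [G, Y]
G: hit
W: miss, evict Y, frames [G, W]
G: hit
W: hit
E: miss, evict W, frames [G, E]
G: hit
E: hit
W: miss, evict E, frames [G, W]
G: hit
W: hit
Hits: 8 of 14 references → 8/14 = 0.5714.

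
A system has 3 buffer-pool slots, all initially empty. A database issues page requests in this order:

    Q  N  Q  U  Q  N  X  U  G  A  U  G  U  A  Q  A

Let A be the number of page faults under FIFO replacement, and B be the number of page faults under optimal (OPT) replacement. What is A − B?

1

Under FIFO: F F . F . . F . F F F . . . F . → 8 faults.
Under OPT: F F . F . . F . F F . . . . F . → 7 faults.
A − B = 8 − 7 = 1.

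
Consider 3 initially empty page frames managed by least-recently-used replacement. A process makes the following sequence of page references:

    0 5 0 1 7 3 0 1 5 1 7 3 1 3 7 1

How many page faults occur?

10

0 → fault, frames [0]
5 → fault, frames [0, 5]
0 → hit
1 → fault, frames [5, 0, 1]
7 → fault, evict 5, frames [0, 1, 7]
3 → fault, evict 0, frames [1, 7, 3]
0 → fault, evict 1, frames [7, 3, 0]
1 → fault, evict 7, frames [3, 0, 1]
5 → fault, evict 3, frames [0, 1, 5]
1 → hit
7 → fault, evict 0, frames [5, 1, 7]
3 → fault, evict 5, frames [1, 7, 3]
1 → hit
3 → hit
7 → hit
1 → hit
Page faults: 10.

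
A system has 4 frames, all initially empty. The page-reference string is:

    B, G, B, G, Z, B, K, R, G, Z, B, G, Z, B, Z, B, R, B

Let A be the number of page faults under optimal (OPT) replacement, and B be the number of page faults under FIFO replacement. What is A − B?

-3

Under OPT: F F . . F . F F . . . . . . . . . . → 5 faults.
Under FIFO: F F . . F . F F . . F F F . . . . . → 8 faults.
A − B = 5 − 8 = -3.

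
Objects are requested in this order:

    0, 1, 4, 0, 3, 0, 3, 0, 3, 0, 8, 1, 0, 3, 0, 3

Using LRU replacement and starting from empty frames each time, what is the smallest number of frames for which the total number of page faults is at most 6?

f=1: 16 faults
f=2: 9 faults
f=3: 7 faults
f=4: 6 faults
f=5: 5 faults
Smallest f with faults ≤ 6 is 4.

4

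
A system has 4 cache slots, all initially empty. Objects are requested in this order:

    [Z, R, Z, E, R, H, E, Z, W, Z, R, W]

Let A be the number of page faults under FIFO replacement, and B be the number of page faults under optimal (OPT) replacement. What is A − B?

Under FIFO: F F . F . F . . F F F . → 7 faults.
Under OPT: F F . F . F . . F . . . → 5 faults.
A − B = 7 − 5 = 2.

2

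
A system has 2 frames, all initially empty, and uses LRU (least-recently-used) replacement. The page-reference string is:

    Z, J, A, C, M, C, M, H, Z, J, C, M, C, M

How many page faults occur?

Z -> miss, frames {Z}
J -> miss, frames {Z,J}
A -> miss, evict Z, frames {J,A}
C -> miss, evict J, frames {A,C}
M -> miss, evict A, frames {C,M}
C -> hit
M -> hit
H -> miss, evict C, frames {M,H}
Z -> miss, evict M, frames {H,Z}
J -> miss, evict H, frames {Z,J}
C -> miss, evict Z, frames {J,C}
M -> miss, evict J, frames {C,M}
C -> hit
M -> hit
Page faults: 10.

10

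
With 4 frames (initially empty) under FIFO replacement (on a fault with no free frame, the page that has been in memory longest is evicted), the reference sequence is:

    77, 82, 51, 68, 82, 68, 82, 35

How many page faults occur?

5

77: fault, frames {77}
82: fault, frames {77,82}
51: fault, frames {77,82,51}
68: fault, frames {77,82,51,68}
82: hit
68: hit
82: hit
35: fault, evict 77, frames {82,51,68,35}
Page faults: 5.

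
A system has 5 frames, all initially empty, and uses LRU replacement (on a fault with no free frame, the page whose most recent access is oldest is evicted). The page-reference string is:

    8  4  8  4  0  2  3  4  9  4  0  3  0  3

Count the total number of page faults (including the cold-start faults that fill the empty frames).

6

8: miss, frames {8}
4: miss, frames {8,4}
8: hit
4: hit
0: miss, frames {8,4,0}
2: miss, frames {8,4,0,2}
3: miss, frames {8,4,0,2,3}
4: hit
9: miss, evict 8, frames {0,2,3,4,9}
4: hit
0: hit
3: hit
0: hit
3: hit
Page faults: 6.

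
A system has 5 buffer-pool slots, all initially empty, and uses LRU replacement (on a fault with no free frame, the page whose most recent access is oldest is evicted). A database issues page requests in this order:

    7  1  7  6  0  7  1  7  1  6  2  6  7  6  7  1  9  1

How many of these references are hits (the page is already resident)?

12

7 → fault, frames {7}
1 → fault, frames {7,1}
7 → hit
6 → fault, frames {1,7,6}
0 → fault, frames {1,7,6,0}
7 → hit
1 → hit
7 → hit
1 → hit
6 → hit
2 → fault, frames {0,7,1,6,2}
6 → hit
7 → hit
6 → hit
7 → hit
1 → hit
9 → fault, evict 0, frames {2,6,7,1,9}
1 → hit
Hits: 12.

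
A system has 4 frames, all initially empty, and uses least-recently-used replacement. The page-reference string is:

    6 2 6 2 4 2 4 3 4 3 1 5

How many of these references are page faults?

6: fault, frames [6]
2: fault, frames [6, 2]
6: hit
2: hit
4: fault, frames [6, 2, 4]
2: hit
4: hit
3: fault, frames [6, 2, 4, 3]
4: hit
3: hit
1: fault, evict 6, frames [2, 4, 3, 1]
5: fault, evict 2, frames [4, 3, 1, 5]
Page faults: 6.

6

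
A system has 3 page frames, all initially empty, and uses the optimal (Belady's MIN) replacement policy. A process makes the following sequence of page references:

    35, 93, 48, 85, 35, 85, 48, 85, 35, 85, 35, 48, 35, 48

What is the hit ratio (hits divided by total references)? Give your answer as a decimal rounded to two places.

35 → miss, frames {35}
93 → miss, frames {35,93}
48 → miss, frames {35,93,48}
85 → miss, evict 93, frames {35,48,85}
35 → hit
85 → hit
48 → hit
85 → hit
35 → hit
85 → hit
35 → hit
48 → hit
35 → hit
48 → hit
Hits: 10 of 14 references → 10/14 = 0.7143.

0.71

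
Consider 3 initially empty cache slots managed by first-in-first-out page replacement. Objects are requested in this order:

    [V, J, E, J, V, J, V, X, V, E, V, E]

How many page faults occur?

5

V: fault, frames [V]
J: fault, frames [V, J]
E: fault, frames [V, J, E]
J: hit
V: hit
J: hit
V: hit
X: fault, evict V, frames [J, E, X]
V: fault, evict J, frames [E, X, V]
E: hit
V: hit
E: hit
Page faults: 5.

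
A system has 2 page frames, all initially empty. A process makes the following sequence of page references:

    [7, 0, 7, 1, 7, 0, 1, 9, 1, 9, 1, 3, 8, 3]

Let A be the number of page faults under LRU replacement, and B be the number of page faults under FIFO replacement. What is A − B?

Under LRU: F F . F . F F F . . . F F . → 8 faults.
Under FIFO: F F . F F F F F . . . F F . → 9 faults.
A − B = 8 − 9 = -1.

-1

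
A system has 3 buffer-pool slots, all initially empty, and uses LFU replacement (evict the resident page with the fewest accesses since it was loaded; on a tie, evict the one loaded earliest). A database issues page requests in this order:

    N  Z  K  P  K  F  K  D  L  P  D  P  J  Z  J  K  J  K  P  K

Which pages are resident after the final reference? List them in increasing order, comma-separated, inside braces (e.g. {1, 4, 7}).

N -> miss, frames {N}
Z -> miss, frames {N,Z}
K -> miss, frames {N,Z,K}
P -> miss, evict N, frames {Z,K,P}
K -> hit
F -> miss, evict Z, frames {K,P,F}
K -> hit
D -> miss, evict P, frames {K,F,D}
L -> miss, evict F, frames {K,D,L}
P -> miss, evict D, frames {K,L,P}
D -> miss, evict L, frames {K,P,D}
P -> hit
J -> miss, evict D, frames {K,P,J}
Z -> miss, evict J, frames {K,P,Z}
J -> miss, evict Z, frames {K,P,J}
K -> hit
J -> hit
K -> hit
P -> hit
K -> hit

{J, K, P}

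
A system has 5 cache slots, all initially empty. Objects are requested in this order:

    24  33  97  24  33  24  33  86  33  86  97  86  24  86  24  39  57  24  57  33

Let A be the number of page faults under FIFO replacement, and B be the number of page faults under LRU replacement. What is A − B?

Under FIFO: F F F . . . . F . . . . . . . F F F . F → 8 faults.
Under LRU: F F F . . . . F . . . . . . . F F . . F → 7 faults.
A − B = 8 − 7 = 1.

1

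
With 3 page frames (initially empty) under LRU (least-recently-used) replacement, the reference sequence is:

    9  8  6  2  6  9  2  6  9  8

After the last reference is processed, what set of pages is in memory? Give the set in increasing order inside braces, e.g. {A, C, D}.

9 → miss, frames {9}
8 → miss, frames {9,8}
6 → miss, frames {9,8,6}
2 → miss, evict 9, frames {8,6,2}
6 → hit
9 → miss, evict 8, frames {2,6,9}
2 → hit
6 → hit
9 → hit
8 → miss, evict 2, frames {6,9,8}

{6, 8, 9}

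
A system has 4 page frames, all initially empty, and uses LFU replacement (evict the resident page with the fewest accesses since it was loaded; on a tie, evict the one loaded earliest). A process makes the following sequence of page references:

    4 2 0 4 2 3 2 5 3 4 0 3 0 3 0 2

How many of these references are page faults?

4: miss, frames [4]
2: miss, frames [4, 2]
0: miss, frames [4, 2, 0]
4: hit
2: hit
3: miss, frames [4, 2, 0, 3]
2: hit
5: miss, evict 0, frames [4, 2, 3, 5]
3: hit
4: hit
0: miss, evict 5, frames [4, 2, 3, 0]
3: hit
0: hit
3: hit
0: hit
2: hit
Page faults: 6.

6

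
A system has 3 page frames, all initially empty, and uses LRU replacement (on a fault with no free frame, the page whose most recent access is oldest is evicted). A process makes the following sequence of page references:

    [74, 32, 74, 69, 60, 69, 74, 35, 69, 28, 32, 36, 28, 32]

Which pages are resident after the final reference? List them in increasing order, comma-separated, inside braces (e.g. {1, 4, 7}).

{28, 32, 36}

74 → fault, frames [74]
32 → fault, frames [74, 32]
74 → hit
69 → fault, frames [32, 74, 69]
60 → fault, evict 32, frames [74, 69, 60]
69 → hit
74 → hit
35 → fault, evict 60, frames [69, 74, 35]
69 → hit
28 → fault, evict 74, frames [35, 69, 28]
32 → fault, evict 35, frames [69, 28, 32]
36 → fault, evict 69, frames [28, 32, 36]
28 → hit
32 → hit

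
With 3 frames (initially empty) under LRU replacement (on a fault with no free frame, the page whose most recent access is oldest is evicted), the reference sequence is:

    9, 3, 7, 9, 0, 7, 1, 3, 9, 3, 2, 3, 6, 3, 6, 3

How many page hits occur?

7

9 → fault, frames (9)
3 → fault, frames (9 3)
7 → fault, frames (9 3 7)
9 → hit
0 → fault, evict 3, frames (7 9 0)
7 → hit
1 → fault, evict 9, frames (0 7 1)
3 → fault, evict 0, frames (7 1 3)
9 → fault, evict 7, frames (1 3 9)
3 → hit
2 → fault, evict 1, frames (9 3 2)
3 → hit
6 → fault, evict 9, frames (2 3 6)
3 → hit
6 → hit
3 → hit
Hits: 7.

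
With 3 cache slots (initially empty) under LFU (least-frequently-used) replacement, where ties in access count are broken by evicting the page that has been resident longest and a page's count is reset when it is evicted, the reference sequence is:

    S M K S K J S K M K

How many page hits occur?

5

S: fault, frames {S}
M: fault, frames {S,M}
K: fault, frames {S,M,K}
S: hit
K: hit
J: fault, evict M, frames {S,K,J}
S: hit
K: hit
M: fault, evict J, frames {S,K,M}
K: hit
Hits: 5.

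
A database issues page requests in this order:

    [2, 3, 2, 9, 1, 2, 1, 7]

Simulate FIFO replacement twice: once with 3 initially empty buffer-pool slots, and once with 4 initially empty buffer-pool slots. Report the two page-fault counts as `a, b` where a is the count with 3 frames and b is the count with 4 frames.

6, 5

3 frames: F F . F F F . F → 6 faults.
4 frames: F F . F F . . F → 5 faults.
5 < 6: adding a frame reduced faults, as is typical.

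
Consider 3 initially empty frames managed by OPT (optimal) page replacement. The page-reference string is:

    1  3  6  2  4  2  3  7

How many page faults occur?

1 -> fault, frames [1]
3 -> fault, frames [1, 3]
6 -> fault, frames [1, 3, 6]
2 -> fault, evict 6, frames [1, 3, 2]
4 -> fault, evict 1, frames [3, 2, 4]
2 -> hit
3 -> hit
7 -> fault, evict 4, frames [3, 2, 7]
Page faults: 6.

6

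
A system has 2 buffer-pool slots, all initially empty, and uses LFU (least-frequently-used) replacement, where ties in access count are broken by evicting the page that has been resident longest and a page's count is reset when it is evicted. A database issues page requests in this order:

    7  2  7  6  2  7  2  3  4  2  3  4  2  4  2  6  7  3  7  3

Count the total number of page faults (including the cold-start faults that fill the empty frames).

7: miss, frames [7]
2: miss, frames [7, 2]
7: hit
6: miss, evict 2, frames [7, 6]
2: miss, evict 6, frames [7, 2]
7: hit
2: hit
3: miss, evict 2, frames [7, 3]
4: miss, evict 3, frames [7, 4]
2: miss, evict 4, frames [7, 2]
3: miss, evict 2, frames [7, 3]
4: miss, evict 3, frames [7, 4]
2: miss, evict 4, frames [7, 2]
4: miss, evict 2, frames [7, 4]
2: miss, evict 4, frames [7, 2]
6: miss, evict 2, frames [7, 6]
7: hit
3: miss, evict 6, frames [7, 3]
7: hit
3: hit
Page faults: 14.

14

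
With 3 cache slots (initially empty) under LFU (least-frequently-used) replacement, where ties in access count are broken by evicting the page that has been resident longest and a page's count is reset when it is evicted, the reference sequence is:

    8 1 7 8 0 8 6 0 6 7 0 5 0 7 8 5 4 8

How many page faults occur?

8: fault, frames {8}
1: fault, frames {8,1}
7: fault, frames {8,1,7}
8: hit
0: fault, evict 1, frames {8,7,0}
8: hit
6: fault, evict 7, frames {8,0,6}
0: hit
6: hit
7: fault, evict 0, frames {8,6,7}
0: fault, evict 7, frames {8,6,0}
5: fault, evict 0, frames {8,6,5}
0: fault, evict 5, frames {8,6,0}
7: fault, evict 0, frames {8,6,7}
8: hit
5: fault, evict 7, frames {8,6,5}
4: fault, evict 5, frames {8,6,4}
8: hit
Page faults: 12.

12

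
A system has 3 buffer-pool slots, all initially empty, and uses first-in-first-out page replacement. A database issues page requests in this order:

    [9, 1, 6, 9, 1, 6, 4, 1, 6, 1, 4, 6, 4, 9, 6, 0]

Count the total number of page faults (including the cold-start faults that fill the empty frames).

6

9 → miss, frames (9)
1 → miss, frames (9 1)
6 → miss, frames (9 1 6)
9 → hit
1 → hit
6 → hit
4 → miss, evict 9, frames (1 6 4)
1 → hit
6 → hit
1 → hit
4 → hit
6 → hit
4 → hit
9 → miss, evict 1, frames (6 4 9)
6 → hit
0 → miss, evict 6, frames (4 9 0)
Page faults: 6.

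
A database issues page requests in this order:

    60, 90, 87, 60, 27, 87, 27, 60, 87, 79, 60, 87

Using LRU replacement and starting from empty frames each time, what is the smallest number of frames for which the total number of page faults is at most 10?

3

f=1: 12 faults
f=2: 11 faults
f=3: 5 faults
f=4: 5 faults
f=5: 5 faults
Smallest f with faults ≤ 10 is 3.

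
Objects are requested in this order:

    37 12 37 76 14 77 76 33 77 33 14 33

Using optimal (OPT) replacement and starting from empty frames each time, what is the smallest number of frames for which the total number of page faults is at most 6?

3

f=1: 12 faults
f=2: 7 faults
f=3: 6 faults
f=4: 6 faults
f=5: 6 faults
f=6: 6 faults
Smallest f with faults ≤ 6 is 3.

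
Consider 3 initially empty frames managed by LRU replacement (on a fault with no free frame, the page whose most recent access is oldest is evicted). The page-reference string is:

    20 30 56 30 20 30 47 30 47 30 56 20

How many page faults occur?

6

20 -> fault, frames {20}
30 -> fault, frames {20,30}
56 -> fault, frames {20,30,56}
30 -> hit
20 -> hit
30 -> hit
47 -> fault, evict 56, frames {20,30,47}
30 -> hit
47 -> hit
30 -> hit
56 -> fault, evict 20, frames {47,30,56}
20 -> fault, evict 47, frames {30,56,20}
Page faults: 6.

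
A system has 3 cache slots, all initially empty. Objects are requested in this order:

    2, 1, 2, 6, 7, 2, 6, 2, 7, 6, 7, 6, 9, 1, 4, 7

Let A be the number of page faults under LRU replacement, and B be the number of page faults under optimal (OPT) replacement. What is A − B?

Under LRU: F F . F F . . . . . . . F F F F → 8 faults.
Under OPT: F F . F F . . . . . . . F F F . → 7 faults.
A − B = 8 − 7 = 1.

1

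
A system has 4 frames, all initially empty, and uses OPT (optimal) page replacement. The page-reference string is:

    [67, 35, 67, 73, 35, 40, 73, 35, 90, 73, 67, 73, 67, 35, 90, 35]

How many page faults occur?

5

67: miss, frames (67)
35: miss, frames (67 35)
67: hit
73: miss, frames (67 35 73)
35: hit
40: miss, frames (67 35 73 40)
73: hit
35: hit
90: miss, evict 40, frames (67 35 73 90)
73: hit
67: hit
73: hit
67: hit
35: hit
90: hit
35: hit
Page faults: 5.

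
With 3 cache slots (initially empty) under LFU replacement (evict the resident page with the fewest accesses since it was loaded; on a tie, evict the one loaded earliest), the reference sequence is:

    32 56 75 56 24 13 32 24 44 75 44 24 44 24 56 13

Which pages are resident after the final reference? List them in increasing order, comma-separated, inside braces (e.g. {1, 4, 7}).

{13, 44, 56}

32: miss, frames {32}
56: miss, frames {32,56}
75: miss, frames {32,56,75}
56: hit
24: miss, evict 32, frames {56,75,24}
13: miss, evict 75, frames {56,24,13}
32: miss, evict 24, frames {56,13,32}
24: miss, evict 13, frames {56,32,24}
44: miss, evict 32, frames {56,24,44}
75: miss, evict 24, frames {56,44,75}
44: hit
24: miss, evict 75, frames {56,44,24}
44: hit
24: hit
56: hit
13: miss, evict 24, frames {56,44,13}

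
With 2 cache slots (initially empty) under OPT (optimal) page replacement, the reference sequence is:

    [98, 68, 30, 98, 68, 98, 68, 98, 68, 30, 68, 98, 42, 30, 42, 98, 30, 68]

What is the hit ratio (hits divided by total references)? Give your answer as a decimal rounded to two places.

98 -> miss, frames {98}
68 -> miss, frames {98,68}
30 -> miss, evict 68, frames {98,30}
98 -> hit
68 -> miss, evict 30, frames {98,68}
98 -> hit
68 -> hit
98 -> hit
68 -> hit
30 -> miss, evict 98, frames {68,30}
68 -> hit
98 -> miss, evict 68, frames {30,98}
42 -> miss, evict 98, frames {30,42}
30 -> hit
42 -> hit
98 -> miss, evict 42, frames {30,98}
30 -> hit
68 -> miss, evict 98, frames {30,68}
Hits: 9 of 18 references → 9/18 = 0.5000.

0.50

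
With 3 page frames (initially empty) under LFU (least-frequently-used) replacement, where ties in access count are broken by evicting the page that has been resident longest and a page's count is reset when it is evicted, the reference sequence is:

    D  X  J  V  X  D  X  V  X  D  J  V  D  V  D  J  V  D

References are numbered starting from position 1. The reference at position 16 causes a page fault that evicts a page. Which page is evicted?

V

pos 1: D: fault, frames (D)
pos 2: X: fault, frames (D X)
pos 3: J: fault, frames (D X J)
pos 4: V: fault, evict D, frames (X J V)
pos 5: X: hit
pos 6: D: fault, evict J, frames (X V D)
pos 7: X: hit
pos 8: V: hit
pos 9: X: hit
pos 10: D: hit
pos 11: J: fault, evict V, frames (X D J)
pos 12: V: fault, evict J, frames (X D V)
pos 13: D: hit
pos 14: V: hit
pos 15: D: hit
pos 16: J: fault, evict V, frames (X D J)
At position 16, page V is evicted.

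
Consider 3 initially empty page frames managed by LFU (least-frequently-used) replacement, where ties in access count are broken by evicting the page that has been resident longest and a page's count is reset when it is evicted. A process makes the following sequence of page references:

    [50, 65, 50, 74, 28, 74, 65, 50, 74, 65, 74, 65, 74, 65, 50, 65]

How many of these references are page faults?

5

50: fault, frames {50}
65: fault, frames {50,65}
50: hit
74: fault, frames {50,65,74}
28: fault, evict 65, frames {50,74,28}
74: hit
65: fault, evict 28, frames {50,74,65}
50: hit
74: hit
65: hit
74: hit
65: hit
74: hit
65: hit
50: hit
65: hit
Page faults: 5.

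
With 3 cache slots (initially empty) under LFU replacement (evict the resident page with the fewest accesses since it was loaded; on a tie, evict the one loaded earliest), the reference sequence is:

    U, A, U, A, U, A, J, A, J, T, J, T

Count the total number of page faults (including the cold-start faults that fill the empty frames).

6

U -> miss, frames [U]
A -> miss, frames [U, A]
U -> hit
A -> hit
U -> hit
A -> hit
J -> miss, frames [U, A, J]
A -> hit
J -> hit
T -> miss, evict J, frames [U, A, T]
J -> miss, evict T, frames [U, A, J]
T -> miss, evict J, frames [U, A, T]
Page faults: 6.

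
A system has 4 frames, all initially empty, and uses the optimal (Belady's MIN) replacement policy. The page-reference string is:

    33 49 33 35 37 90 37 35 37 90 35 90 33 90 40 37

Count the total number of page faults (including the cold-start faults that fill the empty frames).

6

33 → fault, frames [33]
49 → fault, frames [33, 49]
33 → hit
35 → fault, frames [33, 49, 35]
37 → fault, frames [33, 49, 35, 37]
90 → fault, evict 49, frames [33, 35, 37, 90]
37 → hit
35 → hit
37 → hit
90 → hit
35 → hit
90 → hit
33 → hit
90 → hit
40 → fault, evict 90, frames [33, 35, 37, 40]
37 → hit
Page faults: 6.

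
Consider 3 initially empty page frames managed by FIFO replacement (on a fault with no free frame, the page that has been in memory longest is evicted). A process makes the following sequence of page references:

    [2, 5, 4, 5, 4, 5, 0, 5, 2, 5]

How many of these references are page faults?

2 → fault, frames {2}
5 → fault, frames {2,5}
4 → fault, frames {2,5,4}
5 → hit
4 → hit
5 → hit
0 → fault, evict 2, frames {5,4,0}
5 → hit
2 → fault, evict 5, frames {4,0,2}
5 → fault, evict 4, frames {0,2,5}
Page faults: 6.

6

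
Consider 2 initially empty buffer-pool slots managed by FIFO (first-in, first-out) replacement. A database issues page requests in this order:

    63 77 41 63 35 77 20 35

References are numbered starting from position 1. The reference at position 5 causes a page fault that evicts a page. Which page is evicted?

41

pos 1: 63: miss, frames {63}
pos 2: 77: miss, frames {63,77}
pos 3: 41: miss, evict 63, frames {77,41}
pos 4: 63: miss, evict 77, frames {41,63}
pos 5: 35: miss, evict 41, frames {63,35}
At position 5, page 41 is evicted.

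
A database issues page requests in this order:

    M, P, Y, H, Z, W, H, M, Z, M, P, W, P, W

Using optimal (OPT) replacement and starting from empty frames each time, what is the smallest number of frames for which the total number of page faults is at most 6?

5

f=1: 14 faults
f=2: 10 faults
f=3: 8 faults
f=4: 7 faults
f=5: 6 faults
f=6: 6 faults
Smallest f with faults ≤ 6 is 5.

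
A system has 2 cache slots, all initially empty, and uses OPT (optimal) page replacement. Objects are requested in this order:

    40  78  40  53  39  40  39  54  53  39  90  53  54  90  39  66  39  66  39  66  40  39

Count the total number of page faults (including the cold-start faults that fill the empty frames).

11

40: miss, frames (40)
78: miss, frames (40 78)
40: hit
53: miss, evict 78, frames (40 53)
39: miss, evict 53, frames (40 39)
40: hit
39: hit
54: miss, evict 40, frames (39 54)
53: miss, evict 54, frames (39 53)
39: hit
90: miss, evict 39, frames (53 90)
53: hit
54: miss, evict 53, frames (90 54)
90: hit
39: miss, evict 54, frames (90 39)
66: miss, evict 90, frames (39 66)
39: hit
66: hit
39: hit
66: hit
40: miss, evict 66, frames (39 40)
39: hit
Page faults: 11.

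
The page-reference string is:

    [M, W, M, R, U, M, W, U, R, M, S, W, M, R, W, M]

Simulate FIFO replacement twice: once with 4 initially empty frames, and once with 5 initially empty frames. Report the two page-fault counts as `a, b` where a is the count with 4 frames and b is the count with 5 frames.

4 frames: F F . F F . . . . . F . F . F . → 7 faults.
5 frames: F F . F F . . . . . F . . . . . → 5 faults.
5 < 7: adding a frame reduced faults, as is typical.

7, 5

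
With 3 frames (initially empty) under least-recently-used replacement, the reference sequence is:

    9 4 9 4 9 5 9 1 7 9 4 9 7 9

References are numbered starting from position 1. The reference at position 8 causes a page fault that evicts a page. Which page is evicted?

pos 1: 9 -> miss, frames {9}
pos 2: 4 -> miss, frames {9,4}
pos 3: 9 -> hit
pos 4: 4 -> hit
pos 5: 9 -> hit
pos 6: 5 -> miss, frames {4,9,5}
pos 7: 9 -> hit
pos 8: 1 -> miss, evict 4, frames {5,9,1}
At position 8, page 4 is evicted.

4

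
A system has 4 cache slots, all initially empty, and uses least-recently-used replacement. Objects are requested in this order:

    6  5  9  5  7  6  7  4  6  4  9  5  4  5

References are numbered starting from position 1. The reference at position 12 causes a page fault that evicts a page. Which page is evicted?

7

pos 1: 6: miss, frames [6]
pos 2: 5: miss, frames [6, 5]
pos 3: 9: miss, frames [6, 5, 9]
pos 4: 5: hit
pos 5: 7: miss, frames [6, 9, 5, 7]
pos 6: 6: hit
pos 7: 7: hit
pos 8: 4: miss, evict 9, frames [5, 6, 7, 4]
pos 9: 6: hit
pos 10: 4: hit
pos 11: 9: miss, evict 5, frames [7, 6, 4, 9]
pos 12: 5: miss, evict 7, frames [6, 4, 9, 5]
At position 12, page 7 is evicted.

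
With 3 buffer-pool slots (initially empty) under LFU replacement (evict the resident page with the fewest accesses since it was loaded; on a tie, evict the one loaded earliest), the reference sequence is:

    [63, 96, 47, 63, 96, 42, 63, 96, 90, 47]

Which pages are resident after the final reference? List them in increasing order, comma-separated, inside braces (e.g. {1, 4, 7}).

{47, 63, 96}

63: miss, frames {63}
96: miss, frames {63,96}
47: miss, frames {63,96,47}
63: hit
96: hit
42: miss, evict 47, frames {63,96,42}
63: hit
96: hit
90: miss, evict 42, frames {63,96,90}
47: miss, evict 90, frames {63,96,47}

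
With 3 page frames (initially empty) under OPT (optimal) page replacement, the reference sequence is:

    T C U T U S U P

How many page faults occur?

T: miss, frames [T]
C: miss, frames [T, C]
U: miss, frames [T, C, U]
T: hit
U: hit
S: miss, evict C, frames [T, U, S]
U: hit
P: miss, evict S, frames [T, U, P]
Page faults: 5.

5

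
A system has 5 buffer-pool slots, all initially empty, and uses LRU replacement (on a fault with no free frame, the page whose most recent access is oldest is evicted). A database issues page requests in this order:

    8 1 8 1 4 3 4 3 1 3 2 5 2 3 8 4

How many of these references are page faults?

8 -> miss, frames (8)
1 -> miss, frames (8 1)
8 -> hit
1 -> hit
4 -> miss, frames (8 1 4)
3 -> miss, frames (8 1 4 3)
4 -> hit
3 -> hit
1 -> hit
3 -> hit
2 -> miss, frames (8 4 1 3 2)
5 -> miss, evict 8, frames (4 1 3 2 5)
2 -> hit
3 -> hit
8 -> miss, evict 4, frames (1 5 2 3 8)
4 -> miss, evict 1, frames (5 2 3 8 4)
Page faults: 8.

8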